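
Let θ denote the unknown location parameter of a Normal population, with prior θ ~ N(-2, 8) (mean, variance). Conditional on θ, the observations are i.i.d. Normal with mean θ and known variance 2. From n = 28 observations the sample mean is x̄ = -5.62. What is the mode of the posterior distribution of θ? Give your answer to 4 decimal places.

θ̂_MAP = -5.5880

n = 28, x̄ = -5.62.
For a Normal prior and Normal likelihood with known variance, the posterior is Normal; its mode equals its mean, the precision-weighted average.
Prior precision 1/σ₀² = 1/8 = 0.125; data precision n/σ² = 28/2 = 14.
θ̂ = (0.125·(-2) + 14·(-5.62)) / (0.125 + 14) = (-78.93)/14.125 = -15786/2825 ≈ -5.5880.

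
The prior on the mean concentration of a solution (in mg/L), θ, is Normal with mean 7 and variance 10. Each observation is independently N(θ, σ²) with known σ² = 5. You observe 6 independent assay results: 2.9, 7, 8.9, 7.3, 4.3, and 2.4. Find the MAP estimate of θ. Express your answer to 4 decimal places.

θ̂_MAP = 5.5846

n = 6; x̄ = (2.9 + 7 + 8.9 + 7.3 + 4.3 + 2.4)/6 = 32.8/6 = 82/15 ≈ 5.4667.
For a Normal prior and Normal likelihood with known variance, the posterior is Normal; its mode equals its mean, the precision-weighted average.
Prior precision 1/σ₀² = 1/10 = 0.1; data precision n/σ² = 6/5 = 1.2.
θ̂ = (0.1·7 + 1.2·(82/15)) / (0.1 + 1.2) = 7.26/1.3 = 363/65 ≈ 5.5846.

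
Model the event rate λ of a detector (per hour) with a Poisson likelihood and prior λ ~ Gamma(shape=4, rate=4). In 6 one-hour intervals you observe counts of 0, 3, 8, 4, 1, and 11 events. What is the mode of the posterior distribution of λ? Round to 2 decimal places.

Σxᵢ = 0+3+8+4+1+11 = 27, with n = 6.
Posterior ∝ λ^3e^(−4λ) · λ^27e^(−6λ) = λ^30e^(−10λ), i.e. Gamma(shape=31, rate=10).
The mode of a Gamma(a, b) with a ≥ 1 (shape–rate) is (a−1)/b = 30/10 ≈ 3.00.

λ̂_MAP = 3.00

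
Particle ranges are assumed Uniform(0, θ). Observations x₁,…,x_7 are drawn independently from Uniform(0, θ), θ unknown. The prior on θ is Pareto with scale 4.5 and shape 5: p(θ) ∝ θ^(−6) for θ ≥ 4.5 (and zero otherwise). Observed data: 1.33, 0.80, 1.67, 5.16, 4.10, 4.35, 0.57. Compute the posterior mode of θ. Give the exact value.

The Uniform(0, θ) likelihood is θ^(−n) for θ ≥ max(xᵢ), zero otherwise. Here max(xᵢ) = 5.16.
Posterior ∝ θ^(−6) · θ^(−7) = θ^(−13) on θ ≥ max(4.5, 5.16) = 5.16.
This density is strictly decreasing in θ, so the posterior mode lies at the lower boundary of the support.

θ̂_MAP = 5.16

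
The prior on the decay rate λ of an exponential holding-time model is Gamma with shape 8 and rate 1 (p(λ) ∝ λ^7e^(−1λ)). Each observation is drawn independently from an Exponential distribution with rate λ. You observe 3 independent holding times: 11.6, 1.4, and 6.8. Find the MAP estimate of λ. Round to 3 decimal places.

λ̂_MAP = 0.481

The Exponential(rate=λ) likelihood is ∝ λ^n e^(−λΣtᵢ). Here n = 3 and Σtᵢ = 11.6 + 1.4 + 6.8 = 19.8.
Posterior ∝ λ^7e^(−1λ) · λ^3e^(−19.8λ) = λ^10e^(−20.8λ), i.e. Gamma(11, 20.8).
Mode = (a−1)/b = 10/20.8 ≈ 0.481.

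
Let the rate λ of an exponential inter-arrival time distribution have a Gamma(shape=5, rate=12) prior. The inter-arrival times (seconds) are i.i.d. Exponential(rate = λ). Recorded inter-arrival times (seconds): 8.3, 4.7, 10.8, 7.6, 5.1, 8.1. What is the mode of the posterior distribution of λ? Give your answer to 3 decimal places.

The Exponential(rate=λ) likelihood is ∝ λ^n e^(−λΣtᵢ). Here n = 6 and Σtᵢ = 8.3 + 4.7 + 10.8 + 7.6 + 5.1 + 8.1 = 44.6.
Posterior ∝ λ^4e^(−12λ) · λ^6e^(−44.6λ) = λ^10e^(−56.6λ), i.e. Gamma(11, 56.6).
Mode = (a−1)/b = 10/56.6 ≈ 0.177.

λ̂_MAP = 0.177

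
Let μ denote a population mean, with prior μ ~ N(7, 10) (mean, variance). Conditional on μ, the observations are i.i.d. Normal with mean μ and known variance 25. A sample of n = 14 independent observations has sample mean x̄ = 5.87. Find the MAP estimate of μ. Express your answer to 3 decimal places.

n = 14, x̄ = 5.87.
For a Normal prior and Normal likelihood with known variance, the posterior is Normal; its mode equals its mean, the precision-weighted average.
Prior precision 1/σ₀² = 1/10 = 0.1; data precision n/σ² = 14/25 = 0.56.
μ̂ = (0.1·7 + 0.56·5.87) / (0.1 + 0.56) = 3.9872/0.66 = 4984/825 ≈ 6.041.

μ̂_MAP = 6.041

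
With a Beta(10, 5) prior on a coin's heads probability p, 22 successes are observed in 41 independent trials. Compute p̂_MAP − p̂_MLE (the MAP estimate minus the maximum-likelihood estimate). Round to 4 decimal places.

MAP − MLE = 0.0375

Posterior is Beta(32, 24); MAP = (32−1)/(56−2) = 31/54 ≈ 0.57407.
MLE ignores the prior: p̂_MLE = k/n = 22/41 ≈ 0.53659.
Difference = 31/54 − 22/41 = 83/2214 ≈ 0.0375.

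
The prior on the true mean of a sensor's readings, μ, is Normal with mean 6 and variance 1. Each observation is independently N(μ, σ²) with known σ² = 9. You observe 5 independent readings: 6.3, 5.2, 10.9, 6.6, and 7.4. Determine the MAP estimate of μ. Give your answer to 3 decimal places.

μ̂_MAP = 6.457

n = 5; x̄ = (6.3 + 5.2 + 10.9 + 6.6 + 7.4)/5 = 36.4/5 = 7.28.
For a Normal prior and Normal likelihood with known variance, the posterior is Normal; its mode equals its mean, the precision-weighted average.
Prior precision 1/σ₀² = 1/1 = 1; data precision n/σ² = 5/9.
μ̂ = (1·6 + (5/9)·7.28) / (1 + 5/9) = (452/45)/(14/9) = 226/35 ≈ 6.457.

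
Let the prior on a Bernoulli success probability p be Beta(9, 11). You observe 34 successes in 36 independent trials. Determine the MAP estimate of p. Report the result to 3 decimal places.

p̂_MAP = 0.778

Prior: Beta(9, 11).
Data: 34 successes in 36 trials. The binomial likelihood contributes p^34(1−p)^2, so the posterior is Beta(9+34, 11+2) = Beta(43, 13).
For Beta(a, b) with a, b > 1 the mode is (a−1)/(a+b−2) = 42/54 ≈ 0.778.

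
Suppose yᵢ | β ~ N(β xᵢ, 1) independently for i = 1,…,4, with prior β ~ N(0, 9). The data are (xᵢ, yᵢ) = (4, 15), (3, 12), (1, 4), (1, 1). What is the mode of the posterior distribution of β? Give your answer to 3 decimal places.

β̂_MAP = 3.725

log p(β | y) = −Σ(yᵢ − βxᵢ)²/(2·1) − β²/(2·9) + const.
Setting the derivative to zero: Σxᵢ(yᵢ − βxᵢ)/1 − β/9 = 0, so β = Σxᵢyᵢ / (Σxᵢ² + σ²/τ²).
Σxᵢyᵢ = 4·15 + 3·12 + 1·4 + 1·1 = 101; Σxᵢ² = 27; σ²/τ² = 1/9.
β̂_MAP = 101 / (27 + 1/9) = 101/(244/9) = 909/244 ≈ 3.725.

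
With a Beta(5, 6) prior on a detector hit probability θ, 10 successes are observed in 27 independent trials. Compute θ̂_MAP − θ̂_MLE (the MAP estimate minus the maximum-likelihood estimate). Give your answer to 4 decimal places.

Posterior is Beta(15, 23); MAP = (15−1)/(38−2) = 14/36 ≈ 0.38889.
MLE ignores the prior: θ̂_MLE = k/n = 10/27 ≈ 0.37037.
Difference = 14/36 − 10/27 = 1/54 ≈ 0.0185.

MAP − MLE = 0.0185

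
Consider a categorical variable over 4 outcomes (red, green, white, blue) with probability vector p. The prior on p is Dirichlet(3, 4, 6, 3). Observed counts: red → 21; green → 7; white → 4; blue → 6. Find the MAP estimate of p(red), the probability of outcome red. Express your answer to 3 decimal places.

MAP estimate of p(red) = 0.460

The posterior is Dirichlet(αᵢ + nᵢ) = Dirichlet(24, 11, 10, 9).
For a Dirichlet(a₁,…,a_K) with all aᵢ > 1, the mode has j-th component (aⱼ − 1)/(Σaᵢ − K).
Here Σaᵢ = 54 and K = 4, so p(red) = (24 − 1)/(54 − 4) = 23/50 ≈ 0.460.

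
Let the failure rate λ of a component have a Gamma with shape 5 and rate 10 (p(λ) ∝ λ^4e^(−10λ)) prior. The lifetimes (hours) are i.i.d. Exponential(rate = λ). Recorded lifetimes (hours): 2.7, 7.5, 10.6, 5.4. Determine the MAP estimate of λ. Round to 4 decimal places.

The Exponential(rate=λ) likelihood is ∝ λ^n e^(−λΣtᵢ). Here n = 4 and Σtᵢ = 2.7 + 7.5 + 10.6 + 5.4 = 26.2.
Posterior ∝ λ^4e^(−10λ) · λ^4e^(−26.2λ) = λ^8e^(−36.2λ), i.e. Gamma(9, 36.2).
Mode = (a−1)/b = 8/36.2 ≈ 0.2210.

λ̂_MAP = 0.2210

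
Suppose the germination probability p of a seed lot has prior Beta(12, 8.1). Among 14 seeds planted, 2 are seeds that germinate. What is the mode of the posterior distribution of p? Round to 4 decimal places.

p̂_MAP = 0.4050

Prior: Beta(12, 8.1).
Data: 2 successes in 14 trials. The binomial likelihood contributes p^2(1−p)^12, so the posterior is Beta(12+2, 8.1+12) = Beta(14, 20.1).
For Beta(a, b) with a, b > 1 the mode is (a−1)/(a+b−2) = 13/32.1 ≈ 0.4050.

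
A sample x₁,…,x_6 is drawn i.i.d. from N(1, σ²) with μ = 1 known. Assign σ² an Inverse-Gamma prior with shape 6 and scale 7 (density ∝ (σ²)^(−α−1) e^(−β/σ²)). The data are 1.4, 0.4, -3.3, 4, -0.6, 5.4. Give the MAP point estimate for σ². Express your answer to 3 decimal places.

σ̂²_MAP = 3.197

Sum of squared deviations about the known mean: SS = (1.4−1)² + (0.4−1)² + (-3.3−1)² + (4−1)² + (-0.6−1)² + (5.4−1)² = 49.93.
The Normal likelihood contributes (σ²)^(−n/2) exp(−SS/(2σ²)), so the posterior is Inverse-Gamma(α + n/2, β + SS/2) = Inverse-Gamma(9, 31.965).
The mode of Inverse-Gamma(a, b) is b/(a+1) = 31.965/10 ≈ 3.197.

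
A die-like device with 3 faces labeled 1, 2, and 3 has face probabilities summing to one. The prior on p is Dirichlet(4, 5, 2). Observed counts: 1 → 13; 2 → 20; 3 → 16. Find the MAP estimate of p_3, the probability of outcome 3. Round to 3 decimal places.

MAP estimate: 0.298

The posterior is Dirichlet(αᵢ + nᵢ) = Dirichlet(17, 25, 18).
For a Dirichlet(a₁,…,a_K) with all aᵢ > 1, the mode has j-th component (aⱼ − 1)/(Σaᵢ − K).
Here Σaᵢ = 60 and K = 3, so p_3 = (18 − 1)/(60 − 3) = 17/57 ≈ 0.298.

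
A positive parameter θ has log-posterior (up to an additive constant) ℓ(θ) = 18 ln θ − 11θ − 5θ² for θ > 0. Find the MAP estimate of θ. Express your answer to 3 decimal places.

θ̂_MAP = 0.900

ℓ'(θ) = 18/θ − 11 − 10θ. Setting this to zero and multiplying by θ: 10θ² + 11θ − 18 = 0.
θ = (−11 + √(11² + 4·10·18)) / (2·10) = (−11 + √841) / 20 = (−11 + 29)/20 = 9/10.
ℓ''(θ) = −18/θ² − 10 < 0, confirming a maximum.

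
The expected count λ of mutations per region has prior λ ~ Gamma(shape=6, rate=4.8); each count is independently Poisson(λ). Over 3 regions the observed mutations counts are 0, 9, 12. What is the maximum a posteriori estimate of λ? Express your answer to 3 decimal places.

λ̂_MAP = 3.333

Σxᵢ = 0+9+12 = 21, with n = 3.
Posterior ∝ λ^5e^(−4.8λ) · λ^21e^(−3λ) = λ^26e^(−7.8λ), i.e. Gamma(shape=27, rate=7.8).
The mode of a Gamma(a, b) with a ≥ 1 (shape–rate) is (a−1)/b = 26/7.8 ≈ 3.333.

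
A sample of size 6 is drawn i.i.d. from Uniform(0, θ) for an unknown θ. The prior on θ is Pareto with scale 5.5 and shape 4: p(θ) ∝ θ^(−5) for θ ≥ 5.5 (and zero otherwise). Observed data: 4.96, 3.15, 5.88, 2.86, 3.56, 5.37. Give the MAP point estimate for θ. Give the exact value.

θ̂_MAP = 5.88

The Uniform(0, θ) likelihood is θ^(−n) for θ ≥ max(xᵢ), zero otherwise. Here max(xᵢ) = 5.88.
Posterior ∝ θ^(−5) · θ^(−6) = θ^(−11) on θ ≥ max(5.5, 5.88) = 5.88.
This density is strictly decreasing in θ, so the posterior mode lies at the lower boundary of the support.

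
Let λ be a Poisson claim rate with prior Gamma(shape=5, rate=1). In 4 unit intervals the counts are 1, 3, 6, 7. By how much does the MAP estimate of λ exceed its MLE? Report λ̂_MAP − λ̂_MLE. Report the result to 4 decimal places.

MAP − MLE = -0.0500

Σxᵢ = 17. Posterior is Gamma(22, 5); MAP = (22−1)/5 = 21/5 ≈ 4.20000.
MLE = x̄ = 17/4 ≈ 4.25000.
Difference = 21/5 − 17/4 = -1/20 ≈ -0.0500.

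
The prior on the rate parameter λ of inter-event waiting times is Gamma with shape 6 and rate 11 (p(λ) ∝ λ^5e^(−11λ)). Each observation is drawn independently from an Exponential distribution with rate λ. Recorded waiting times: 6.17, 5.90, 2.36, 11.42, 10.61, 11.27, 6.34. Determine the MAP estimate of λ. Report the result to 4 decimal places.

λ̂_MAP = 0.1844

The Exponential(rate=λ) likelihood is ∝ λ^n e^(−λΣtᵢ). Here n = 7 and Σtᵢ = 6.17 + 5.90 + 2.36 + 11.42 + 10.61 + 11.27 + 6.34 = 54.07.
Posterior ∝ λ^5e^(−11λ) · λ^7e^(−54.07λ) = λ^12e^(−65.07λ), i.e. Gamma(13, 65.07).
Mode = (a−1)/b = 12/65.07 ≈ 0.1844.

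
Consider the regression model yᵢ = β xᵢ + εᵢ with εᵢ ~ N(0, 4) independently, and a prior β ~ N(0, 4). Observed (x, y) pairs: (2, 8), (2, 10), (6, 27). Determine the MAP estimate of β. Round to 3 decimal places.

β̂_MAP = 4.400

log p(β | y) = −Σ(yᵢ − βxᵢ)²/(2·4) − β²/(2·4) + const.
Setting the derivative to zero: Σxᵢ(yᵢ − βxᵢ)/4 − β/4 = 0, so β = Σxᵢyᵢ / (Σxᵢ² + σ²/τ²).
Σxᵢyᵢ = 2·8 + 2·10 + 6·27 = 198; Σxᵢ² = 44; σ²/τ² = 1.
β̂_MAP = 198 / (44 + 1) = 198/45 ≈ 4.400.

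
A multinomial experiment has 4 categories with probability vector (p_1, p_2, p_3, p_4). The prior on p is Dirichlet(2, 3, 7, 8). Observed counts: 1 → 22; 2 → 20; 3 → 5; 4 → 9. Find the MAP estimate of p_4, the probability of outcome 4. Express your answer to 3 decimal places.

The posterior is Dirichlet(αᵢ + nᵢ) = Dirichlet(24, 23, 12, 17).
For a Dirichlet(a₁,…,a_K) with all aᵢ > 1, the mode has j-th component (aⱼ − 1)/(Σaᵢ − K).
Here Σaᵢ = 76 and K = 4, so p_4 = (17 − 1)/(76 − 4) = 16/72 ≈ 0.222.

MAP estimate: 0.222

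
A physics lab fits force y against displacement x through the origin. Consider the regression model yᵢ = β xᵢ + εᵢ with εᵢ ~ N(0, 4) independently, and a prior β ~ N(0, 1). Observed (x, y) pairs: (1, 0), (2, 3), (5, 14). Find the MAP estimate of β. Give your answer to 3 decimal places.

β̂_MAP = 2.235

log p(β | y) = −Σ(yᵢ − βxᵢ)²/(2·4) − β²/(2·1) + const.
Setting the derivative to zero: Σxᵢ(yᵢ − βxᵢ)/4 − β/1 = 0, so β = Σxᵢyᵢ / (Σxᵢ² + σ²/τ²).
Σxᵢyᵢ = 1·0 + 2·3 + 5·14 = 76; Σxᵢ² = 30; σ²/τ² = 4.
β̂_MAP = 76 / (30 + 4) = 76/34 ≈ 2.235.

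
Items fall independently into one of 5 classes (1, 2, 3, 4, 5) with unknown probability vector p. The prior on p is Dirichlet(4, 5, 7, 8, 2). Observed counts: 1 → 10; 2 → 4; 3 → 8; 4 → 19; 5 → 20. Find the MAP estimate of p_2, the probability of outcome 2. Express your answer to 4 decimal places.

The posterior is Dirichlet(αᵢ + nᵢ) = Dirichlet(14, 9, 15, 27, 22).
For a Dirichlet(a₁,…,a_K) with all aᵢ > 1, the mode has j-th component (aⱼ − 1)/(Σaᵢ − K).
Here Σaᵢ = 87 and K = 5, so p_2 = (9 − 1)/(87 − 5) = 8/82 ≈ 0.0976.

MAP estimate: 0.0976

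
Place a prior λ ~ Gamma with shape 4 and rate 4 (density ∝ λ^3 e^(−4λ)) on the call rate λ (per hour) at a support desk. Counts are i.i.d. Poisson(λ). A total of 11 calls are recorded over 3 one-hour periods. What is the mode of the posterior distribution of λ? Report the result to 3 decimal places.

λ̂_MAP = 2.000

Σxᵢ = 11, n = 3.
Posterior ∝ λ^3e^(−4λ) · λ^11e^(−3λ) = λ^14e^(−7λ), i.e. Gamma(shape=15, rate=7).
The mode of a Gamma(a, b) with a ≥ 1 (shape–rate) is (a−1)/b = 14/7 ≈ 2.000.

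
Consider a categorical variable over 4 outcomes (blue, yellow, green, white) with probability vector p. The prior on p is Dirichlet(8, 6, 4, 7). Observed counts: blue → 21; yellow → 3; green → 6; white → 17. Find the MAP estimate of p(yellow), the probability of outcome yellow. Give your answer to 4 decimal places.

The posterior is Dirichlet(αᵢ + nᵢ) = Dirichlet(29, 9, 10, 24).
For a Dirichlet(a₁,…,a_K) with all aᵢ > 1, the mode has j-th component (aⱼ − 1)/(Σaᵢ − K).
Here Σaᵢ = 72 and K = 4, so p(yellow) = (9 − 1)/(72 − 4) = 8/68 ≈ 0.1176.

MAP estimate of p(yellow) = 0.1176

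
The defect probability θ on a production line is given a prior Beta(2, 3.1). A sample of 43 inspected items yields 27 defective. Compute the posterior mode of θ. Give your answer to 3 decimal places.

Prior: Beta(2, 3.1).
Data: 27 successes in 43 trials. The binomial likelihood contributes θ^27(1−θ)^16, so the posterior is Beta(2+27, 3.1+16) = Beta(29, 19.1).
For Beta(a, b) with a, b > 1 the mode is (a−1)/(a+b−2) = 28/46.1 ≈ 0.607.

θ̂_MAP = 0.607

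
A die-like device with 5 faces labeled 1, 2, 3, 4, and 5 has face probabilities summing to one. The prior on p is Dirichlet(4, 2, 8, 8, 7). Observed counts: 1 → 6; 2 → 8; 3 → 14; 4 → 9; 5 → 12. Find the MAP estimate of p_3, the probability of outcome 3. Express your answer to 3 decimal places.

The posterior is Dirichlet(αᵢ + nᵢ) = Dirichlet(10, 10, 22, 17, 19).
For a Dirichlet(a₁,…,a_K) with all aᵢ > 1, the mode has j-th component (aⱼ − 1)/(Σaᵢ − K).
Here Σaᵢ = 78 and K = 5, so p_3 = (22 − 1)/(78 − 5) = 21/73 ≈ 0.288.

MAP estimate: 0.288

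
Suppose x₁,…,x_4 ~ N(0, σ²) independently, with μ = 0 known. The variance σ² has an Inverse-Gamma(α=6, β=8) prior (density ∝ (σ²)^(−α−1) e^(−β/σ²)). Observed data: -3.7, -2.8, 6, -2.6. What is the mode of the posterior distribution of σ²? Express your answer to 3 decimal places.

σ̂²_MAP = 4.461

Sum of squared deviations about the known mean: SS = (-3.7−0)² + (-2.8−0)² + (6−0)² + (-2.6−0)² = 64.29.
The Normal likelihood contributes (σ²)^(−n/2) exp(−SS/(2σ²)), so the posterior is Inverse-Gamma(α + n/2, β + SS/2) = Inverse-Gamma(8, 40.145).
The mode of Inverse-Gamma(a, b) is b/(a+1) = 40.145/9 ≈ 4.461.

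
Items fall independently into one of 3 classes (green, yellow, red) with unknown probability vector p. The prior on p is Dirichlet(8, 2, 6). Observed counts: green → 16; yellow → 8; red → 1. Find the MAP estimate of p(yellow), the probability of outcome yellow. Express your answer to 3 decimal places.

The posterior is Dirichlet(αᵢ + nᵢ) = Dirichlet(24, 10, 7).
For a Dirichlet(a₁,…,a_K) with all aᵢ > 1, the mode has j-th component (aⱼ − 1)/(Σaᵢ − K).
Here Σaᵢ = 41 and K = 3, so p(yellow) = (10 − 1)/(41 − 3) = 9/38 ≈ 0.237.

MAP estimate of p(yellow) = 0.237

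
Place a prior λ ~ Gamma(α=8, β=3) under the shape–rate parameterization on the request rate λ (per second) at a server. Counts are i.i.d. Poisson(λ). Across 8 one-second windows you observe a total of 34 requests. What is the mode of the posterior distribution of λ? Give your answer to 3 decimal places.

Σxᵢ = 34, n = 8.
Posterior ∝ λ^7e^(−3λ) · λ^34e^(−8λ) = λ^41e^(−11λ), i.e. Gamma(shape=42, rate=11).
The mode of a Gamma(a, b) with a ≥ 1 (shape–rate) is (a−1)/b = 41/11 ≈ 3.727.

λ̂_MAP = 3.727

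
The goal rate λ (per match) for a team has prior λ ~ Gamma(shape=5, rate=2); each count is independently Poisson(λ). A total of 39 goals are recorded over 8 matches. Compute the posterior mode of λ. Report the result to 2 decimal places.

λ̂_MAP = 4.30

Σxᵢ = 39, n = 8.
Posterior ∝ λ^4e^(−2λ) · λ^39e^(−8λ) = λ^43e^(−10λ), i.e. Gamma(shape=44, rate=10).
The mode of a Gamma(a, b) with a ≥ 1 (shape–rate) is (a−1)/b = 43/10 ≈ 4.30.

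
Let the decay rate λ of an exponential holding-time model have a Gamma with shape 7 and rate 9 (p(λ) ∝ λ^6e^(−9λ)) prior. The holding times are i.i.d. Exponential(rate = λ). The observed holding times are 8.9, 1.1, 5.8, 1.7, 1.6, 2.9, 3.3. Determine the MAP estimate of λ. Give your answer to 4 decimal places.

The Exponential(rate=λ) likelihood is ∝ λ^n e^(−λΣtᵢ). Here n = 7 and Σtᵢ = 8.9 + 1.1 + 5.8 + 1.7 + 1.6 + 2.9 + 3.3 = 25.3.
Posterior ∝ λ^6e^(−9λ) · λ^7e^(−25.3λ) = λ^13e^(−34.3λ), i.e. Gamma(14, 34.3).
Mode = (a−1)/b = 13/34.3 ≈ 0.3790.

λ̂_MAP = 0.3790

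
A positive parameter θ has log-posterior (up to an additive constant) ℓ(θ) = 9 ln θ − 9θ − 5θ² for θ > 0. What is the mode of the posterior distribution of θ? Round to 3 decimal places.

ℓ'(θ) = 9/θ − 9 − 10θ. Setting this to zero and multiplying by θ: 10θ² + 9θ − 9 = 0.
θ = (−9 + √(9² + 4·10·9)) / (2·10) = (−9 + √441) / 20 = (−9 + 21)/20 = 3/5.
ℓ''(θ) = −9/θ² − 10 < 0, confirming a maximum.

θ̂_MAP = 0.600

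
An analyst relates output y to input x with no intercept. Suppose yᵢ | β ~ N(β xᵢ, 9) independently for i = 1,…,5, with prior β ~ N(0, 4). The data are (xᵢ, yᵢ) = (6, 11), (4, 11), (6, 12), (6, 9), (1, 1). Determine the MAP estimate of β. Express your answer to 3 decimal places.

β̂_MAP = 1.862

log p(β | y) = −Σ(yᵢ − βxᵢ)²/(2·9) − β²/(2·4) + const.
Setting the derivative to zero: Σxᵢ(yᵢ − βxᵢ)/9 − β/4 = 0, so β = Σxᵢyᵢ / (Σxᵢ² + σ²/τ²).
Σxᵢyᵢ = 6·11 + 4·11 + 6·12 + 6·9 + 1·1 = 237; Σxᵢ² = 125; σ²/τ² = 2.25.
β̂_MAP = 237 / (125 + 2.25) = 237/127.25 ≈ 1.862.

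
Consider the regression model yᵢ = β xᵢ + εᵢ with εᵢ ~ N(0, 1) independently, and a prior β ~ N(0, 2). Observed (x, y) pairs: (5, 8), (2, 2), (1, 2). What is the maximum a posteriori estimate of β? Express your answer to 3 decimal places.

β̂_MAP = 1.508

log p(β | y) = −Σ(yᵢ − βxᵢ)²/(2·1) − β²/(2·2) + const.
Setting the derivative to zero: Σxᵢ(yᵢ − βxᵢ)/1 − β/2 = 0, so β = Σxᵢyᵢ / (Σxᵢ² + σ²/τ²).
Σxᵢyᵢ = 5·8 + 2·2 + 1·2 = 46; Σxᵢ² = 30; σ²/τ² = 0.5.
β̂_MAP = 46 / (30 + 0.5) = 46/30.5 ≈ 1.508.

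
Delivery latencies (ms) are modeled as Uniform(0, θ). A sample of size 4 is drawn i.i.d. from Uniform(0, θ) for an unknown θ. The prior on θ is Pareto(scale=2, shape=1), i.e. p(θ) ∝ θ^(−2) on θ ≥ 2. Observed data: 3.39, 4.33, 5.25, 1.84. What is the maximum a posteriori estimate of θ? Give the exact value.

θ̂_MAP = 5.25

The Uniform(0, θ) likelihood is θ^(−n) for θ ≥ max(xᵢ), zero otherwise. Here max(xᵢ) = 5.25.
Posterior ∝ θ^(−2) · θ^(−4) = θ^(−6) on θ ≥ max(2, 5.25) = 5.25.
This density is strictly decreasing in θ, so the posterior mode lies at the lower boundary of the support.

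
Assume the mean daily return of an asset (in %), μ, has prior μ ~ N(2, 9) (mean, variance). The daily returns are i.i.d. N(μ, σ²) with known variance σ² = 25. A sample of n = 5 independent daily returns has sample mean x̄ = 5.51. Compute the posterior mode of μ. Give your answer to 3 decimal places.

n = 5, x̄ = 5.51.
For a Normal prior and Normal likelihood with known variance, the posterior is Normal; its mode equals its mean, the precision-weighted average.
Prior precision 1/σ₀² = 1/9; data precision n/σ² = 5/25 = 0.2.
μ̂ = ((1/9)·2 + 0.2·5.51) / (1/9 + 0.2) = (5959/4500)/(14/45) = 5959/1400 ≈ 4.256.

μ̂_MAP = 4.256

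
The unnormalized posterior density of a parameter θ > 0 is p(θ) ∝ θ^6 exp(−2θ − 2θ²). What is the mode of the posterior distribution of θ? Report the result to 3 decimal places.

ℓ'(θ) = 6/θ − 2 − 4θ. Setting this to zero and multiplying by θ: 4θ² + 2θ − 6 = 0.
θ = (−2 + √(2² + 4·4·6)) / (2·4) = (−2 + √100) / 8 = (−2 + 10)/8 = 1.
ℓ''(θ) = −6/θ² − 4 < 0, confirming a maximum.

θ̂_MAP = 1.000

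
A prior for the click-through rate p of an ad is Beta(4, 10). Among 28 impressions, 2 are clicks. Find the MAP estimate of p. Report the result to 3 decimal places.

Prior: Beta(4, 10).
Data: 2 successes in 28 trials. The binomial likelihood contributes p^2(1−p)^26, so the posterior is Beta(4+2, 10+26) = Beta(6, 36).
For Beta(a, b) with a, b > 1 the mode is (a−1)/(a+b−2) = 5/40 ≈ 0.125.

p̂_MAP = 0.125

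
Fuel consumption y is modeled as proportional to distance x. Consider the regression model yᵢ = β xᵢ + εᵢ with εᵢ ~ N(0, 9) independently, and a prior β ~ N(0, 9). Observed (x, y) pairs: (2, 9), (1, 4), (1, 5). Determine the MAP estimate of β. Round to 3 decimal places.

log p(β | y) = −Σ(yᵢ − βxᵢ)²/(2·9) − β²/(2·9) + const.
Setting the derivative to zero: Σxᵢ(yᵢ − βxᵢ)/9 − β/9 = 0, so β = Σxᵢyᵢ / (Σxᵢ² + σ²/τ²).
Σxᵢyᵢ = 2·9 + 1·4 + 1·5 = 27; Σxᵢ² = 6; σ²/τ² = 1.
β̂_MAP = 27 / (6 + 1) = 27/7 ≈ 3.857.

β̂_MAP = 3.857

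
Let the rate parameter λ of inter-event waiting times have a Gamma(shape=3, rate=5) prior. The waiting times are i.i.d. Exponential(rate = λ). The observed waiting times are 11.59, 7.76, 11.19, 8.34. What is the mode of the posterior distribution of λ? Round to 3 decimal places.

λ̂_MAP = 0.137

The Exponential(rate=λ) likelihood is ∝ λ^n e^(−λΣtᵢ). Here n = 4 and Σtᵢ = 11.59 + 7.76 + 11.19 + 8.34 = 38.88.
Posterior ∝ λ^2e^(−5λ) · λ^4e^(−38.88λ) = λ^6e^(−43.88λ), i.e. Gamma(7, 43.88).
Mode = (a−1)/b = 6/43.88 ≈ 0.137.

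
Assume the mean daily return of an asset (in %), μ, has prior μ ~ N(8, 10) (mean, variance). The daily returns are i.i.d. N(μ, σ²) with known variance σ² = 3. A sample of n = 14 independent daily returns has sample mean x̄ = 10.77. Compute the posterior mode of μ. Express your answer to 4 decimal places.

μ̂_MAP = 10.7119

n = 14, x̄ = 10.77.
For a Normal prior and Normal likelihood with known variance, the posterior is Normal; its mode equals its mean, the precision-weighted average.
Prior precision 1/σ₀² = 1/10 = 0.1; data precision n/σ² = 14/3.
μ̂ = (0.1·8 + (14/3)·10.77) / (0.1 + 14/3) = 51.06/(143/30) = 7659/715 ≈ 10.7119.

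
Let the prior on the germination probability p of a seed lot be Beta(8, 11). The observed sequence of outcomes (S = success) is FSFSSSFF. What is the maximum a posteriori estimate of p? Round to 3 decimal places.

p̂_MAP = 0.440

Prior: Beta(8, 11).
Data: 4 successes in 8 trials (from the sequence). The binomial likelihood contributes p^4(1−p)^4, so the posterior is Beta(8+4, 11+4) = Beta(12, 15).
For Beta(a, b) with a, b > 1 the mode is (a−1)/(a+b−2) = 11/25 ≈ 0.440.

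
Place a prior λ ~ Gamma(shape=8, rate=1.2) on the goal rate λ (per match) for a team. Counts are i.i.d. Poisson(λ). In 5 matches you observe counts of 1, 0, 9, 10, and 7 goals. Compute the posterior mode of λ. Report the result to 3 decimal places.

Σxᵢ = 1+0+9+10+7 = 27, with n = 5.
Posterior ∝ λ^7e^(−1.2λ) · λ^27e^(−5λ) = λ^34e^(−6.2λ), i.e. Gamma(shape=35, rate=6.2).
The mode of a Gamma(a, b) with a ≥ 1 (shape–rate) is (a−1)/b = 34/6.2 ≈ 5.484.

λ̂_MAP = 5.484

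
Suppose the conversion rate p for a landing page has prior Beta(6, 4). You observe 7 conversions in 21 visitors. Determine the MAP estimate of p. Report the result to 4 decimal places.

p̂_MAP = 0.4138

Prior: Beta(6, 4).
Data: 7 successes in 21 trials. The binomial likelihood contributes p^7(1−p)^14, so the posterior is Beta(6+7, 4+14) = Beta(13, 18).
For Beta(a, b) with a, b > 1 the mode is (a−1)/(a+b−2) = 12/29 ≈ 0.4138.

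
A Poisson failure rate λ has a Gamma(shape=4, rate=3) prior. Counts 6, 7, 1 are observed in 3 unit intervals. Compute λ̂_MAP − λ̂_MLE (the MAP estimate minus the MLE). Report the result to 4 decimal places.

Σxᵢ = 14. Posterior is Gamma(18, 6); MAP = (18−1)/6 = 17/6 ≈ 2.83333.
MLE = x̄ = 14/3 ≈ 4.66667.
Difference = 17/6 − 14/3 = -11/6 ≈ -1.8333.

MAP − MLE = -1.8333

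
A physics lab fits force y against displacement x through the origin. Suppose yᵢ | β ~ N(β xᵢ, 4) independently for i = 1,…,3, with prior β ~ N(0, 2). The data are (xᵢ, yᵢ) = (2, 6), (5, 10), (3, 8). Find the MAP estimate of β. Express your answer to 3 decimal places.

β̂_MAP = 2.150

log p(β | y) = −Σ(yᵢ − βxᵢ)²/(2·4) − β²/(2·2) + const.
Setting the derivative to zero: Σxᵢ(yᵢ − βxᵢ)/4 − β/2 = 0, so β = Σxᵢyᵢ / (Σxᵢ² + σ²/τ²).
Σxᵢyᵢ = 2·6 + 5·10 + 3·8 = 86; Σxᵢ² = 38; σ²/τ² = 2.
β̂_MAP = 86 / (38 + 2) = 86/40 ≈ 2.150.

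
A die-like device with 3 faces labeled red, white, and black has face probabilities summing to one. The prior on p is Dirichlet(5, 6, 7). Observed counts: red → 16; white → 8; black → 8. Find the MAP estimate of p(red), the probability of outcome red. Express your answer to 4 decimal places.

The posterior is Dirichlet(αᵢ + nᵢ) = Dirichlet(21, 14, 15).
For a Dirichlet(a₁,…,a_K) with all aᵢ > 1, the mode has j-th component (aⱼ − 1)/(Σaᵢ − K).
Here Σaᵢ = 50 and K = 3, so p(red) = (21 − 1)/(50 − 3) = 20/47 ≈ 0.4255.

MAP estimate of p(red) = 0.4255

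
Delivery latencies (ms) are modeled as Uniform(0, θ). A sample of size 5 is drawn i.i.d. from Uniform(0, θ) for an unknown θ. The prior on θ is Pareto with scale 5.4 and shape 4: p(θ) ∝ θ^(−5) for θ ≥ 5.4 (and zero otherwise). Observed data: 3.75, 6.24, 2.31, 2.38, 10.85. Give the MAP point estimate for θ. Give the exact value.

The Uniform(0, θ) likelihood is θ^(−n) for θ ≥ max(xᵢ), zero otherwise. Here max(xᵢ) = 10.85.
Posterior ∝ θ^(−5) · θ^(−5) = θ^(−10) on θ ≥ max(5.4, 10.85) = 10.85.
This density is strictly decreasing in θ, so the posterior mode lies at the lower boundary of the support.

θ̂_MAP = 10.85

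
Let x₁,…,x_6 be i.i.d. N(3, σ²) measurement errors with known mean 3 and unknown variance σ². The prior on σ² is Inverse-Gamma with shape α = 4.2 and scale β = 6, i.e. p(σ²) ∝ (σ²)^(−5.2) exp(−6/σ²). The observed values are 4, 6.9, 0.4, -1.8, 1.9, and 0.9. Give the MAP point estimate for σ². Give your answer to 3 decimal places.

Sum of squared deviations about the known mean: SS = (4−3)² + (6.9−3)² + (0.4−3)² + (-1.8−3)² + (1.9−3)² + (0.9−3)² = 51.63.
The Normal likelihood contributes (σ²)^(−n/2) exp(−SS/(2σ²)), so the posterior is Inverse-Gamma(α + n/2, β + SS/2) = Inverse-Gamma(7.2, 31.815).
The mode of Inverse-Gamma(a, b) is b/(a+1) = 31.815/8.2 ≈ 3.880.

σ̂²_MAP = 3.880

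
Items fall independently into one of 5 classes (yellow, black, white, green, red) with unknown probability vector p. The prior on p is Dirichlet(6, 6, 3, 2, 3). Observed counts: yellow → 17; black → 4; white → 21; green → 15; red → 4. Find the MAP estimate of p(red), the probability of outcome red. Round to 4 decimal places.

MAP estimate of p(red) = 0.0789

The posterior is Dirichlet(αᵢ + nᵢ) = Dirichlet(23, 10, 24, 17, 7).
For a Dirichlet(a₁,…,a_K) with all aᵢ > 1, the mode has j-th component (aⱼ − 1)/(Σaᵢ − K).
Here Σaᵢ = 81 and K = 5, so p(red) = (7 − 1)/(81 − 5) = 6/76 ≈ 0.0789.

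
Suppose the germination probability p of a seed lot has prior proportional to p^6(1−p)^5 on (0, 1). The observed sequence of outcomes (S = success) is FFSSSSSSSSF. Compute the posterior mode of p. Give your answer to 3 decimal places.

The prior density ∝ p^6(1−p)^5 is the kernel of Beta(7, 6).
Data: 8 successes in 11 trials (from the sequence). The binomial likelihood contributes p^8(1−p)^3, so the posterior is Beta(7+8, 6+3) = Beta(15, 9).
For Beta(a, b) with a, b > 1 the mode is (a−1)/(a+b−2) = 14/22 ≈ 0.636.

p̂_MAP = 0.636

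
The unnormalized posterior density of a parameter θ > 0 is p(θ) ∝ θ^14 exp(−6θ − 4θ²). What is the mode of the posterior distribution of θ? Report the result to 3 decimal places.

θ̂_MAP = 1.000

ℓ'(θ) = 14/θ − 6 − 8θ. Setting this to zero and multiplying by θ: 8θ² + 6θ − 14 = 0.
θ = (−6 + √(6² + 4·8·14)) / (2·8) = (−6 + √484) / 16 = (−6 + 22)/16 = 1.
ℓ''(θ) = −14/θ² − 8 < 0, confirming a maximum.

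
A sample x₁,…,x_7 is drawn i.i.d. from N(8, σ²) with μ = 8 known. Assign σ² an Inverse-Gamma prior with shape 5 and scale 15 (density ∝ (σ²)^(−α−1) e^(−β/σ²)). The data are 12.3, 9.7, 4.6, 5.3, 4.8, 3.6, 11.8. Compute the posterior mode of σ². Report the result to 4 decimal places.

Sum of squared deviations about the known mean: SS = (12.3−8)² + (9.7−8)² + (4.6−8)² + (5.3−8)² + (4.8−8)² + (3.6−8)² + (11.8−8)² = 84.27.
The Normal likelihood contributes (σ²)^(−n/2) exp(−SS/(2σ²)), so the posterior is Inverse-Gamma(α + n/2, β + SS/2) = Inverse-Gamma(8.5, 57.135).
The mode of Inverse-Gamma(a, b) is b/(a+1) = 57.135/9.5 ≈ 6.0142.

σ̂²_MAP = 6.0142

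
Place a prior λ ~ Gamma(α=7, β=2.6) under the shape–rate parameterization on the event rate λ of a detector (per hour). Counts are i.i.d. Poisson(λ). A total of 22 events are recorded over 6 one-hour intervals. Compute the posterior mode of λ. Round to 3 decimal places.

λ̂_MAP = 3.256

Σxᵢ = 22, n = 6.
Posterior ∝ λ^6e^(−2.6λ) · λ^22e^(−6λ) = λ^28e^(−8.6λ), i.e. Gamma(shape=29, rate=8.6).
The mode of a Gamma(a, b) with a ≥ 1 (shape–rate) is (a−1)/b = 28/8.6 ≈ 3.256.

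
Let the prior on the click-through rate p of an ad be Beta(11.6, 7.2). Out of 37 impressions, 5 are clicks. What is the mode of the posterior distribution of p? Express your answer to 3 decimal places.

p̂_MAP = 0.290

Prior: Beta(11.6, 7.2).
Data: 5 successes in 37 trials. The binomial likelihood contributes p^5(1−p)^32, so the posterior is Beta(11.6+5, 7.2+32) = Beta(16.6, 39.2).
For Beta(a, b) with a, b > 1 the mode is (a−1)/(a+b−2) = 15.6/53.8 ≈ 0.290.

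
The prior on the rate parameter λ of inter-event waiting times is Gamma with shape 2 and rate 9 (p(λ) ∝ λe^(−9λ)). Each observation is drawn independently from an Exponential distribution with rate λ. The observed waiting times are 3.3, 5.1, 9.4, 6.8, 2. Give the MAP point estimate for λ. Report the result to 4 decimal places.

The Exponential(rate=λ) likelihood is ∝ λ^n e^(−λΣtᵢ). Here n = 5 and Σtᵢ = 3.3 + 5.1 + 9.4 + 6.8 + 2 = 26.6.
Posterior ∝ λe^(−9λ) · λ^5e^(−26.6λ) = λ^6e^(−35.6λ), i.e. Gamma(7, 35.6).
Mode = (a−1)/b = 6/35.6 ≈ 0.1685.

λ̂_MAP = 0.1685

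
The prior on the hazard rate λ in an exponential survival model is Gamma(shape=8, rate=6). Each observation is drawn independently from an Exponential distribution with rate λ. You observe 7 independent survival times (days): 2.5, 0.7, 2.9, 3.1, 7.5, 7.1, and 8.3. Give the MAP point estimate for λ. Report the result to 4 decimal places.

The Exponential(rate=λ) likelihood is ∝ λ^n e^(−λΣtᵢ). Here n = 7 and Σtᵢ = 2.5 + 0.7 + 2.9 + 3.1 + 7.5 + 7.1 + 8.3 = 32.1.
Posterior ∝ λ^7e^(−6λ) · λ^7e^(−32.1λ) = λ^14e^(−38.1λ), i.e. Gamma(15, 38.1).
Mode = (a−1)/b = 14/38.1 ≈ 0.3675.

λ̂_MAP = 0.3675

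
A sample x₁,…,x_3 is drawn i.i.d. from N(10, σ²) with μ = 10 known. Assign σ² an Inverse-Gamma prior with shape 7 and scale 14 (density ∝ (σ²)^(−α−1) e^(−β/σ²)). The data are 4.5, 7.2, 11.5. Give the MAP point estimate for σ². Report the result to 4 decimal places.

σ̂²_MAP = 3.5968

Sum of squared deviations about the known mean: SS = (4.5−10)² + (7.2−10)² + (11.5−10)² = 40.34.
The Normal likelihood contributes (σ²)^(−n/2) exp(−SS/(2σ²)), so the posterior is Inverse-Gamma(α + n/2, β + SS/2) = Inverse-Gamma(8.5, 34.17).
The mode of Inverse-Gamma(a, b) is b/(a+1) = 34.17/9.5 ≈ 3.5968.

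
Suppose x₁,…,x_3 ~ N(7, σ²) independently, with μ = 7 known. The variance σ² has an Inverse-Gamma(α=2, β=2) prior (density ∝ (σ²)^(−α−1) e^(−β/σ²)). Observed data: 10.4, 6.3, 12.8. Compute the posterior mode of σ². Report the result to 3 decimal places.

σ̂²_MAP = 5.521

Sum of squared deviations about the known mean: SS = (10.4−7)² + (6.3−7)² + (12.8−7)² = 45.69.
The Normal likelihood contributes (σ²)^(−n/2) exp(−SS/(2σ²)), so the posterior is Inverse-Gamma(α + n/2, β + SS/2) = Inverse-Gamma(3.5, 24.845).
The mode of Inverse-Gamma(a, b) is b/(a+1) = 24.845/4.5 ≈ 5.521.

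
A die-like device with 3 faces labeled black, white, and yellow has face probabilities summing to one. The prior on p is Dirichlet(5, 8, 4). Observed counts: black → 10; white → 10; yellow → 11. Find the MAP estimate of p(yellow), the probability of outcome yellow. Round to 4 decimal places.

The posterior is Dirichlet(αᵢ + nᵢ) = Dirichlet(15, 18, 15).
For a Dirichlet(a₁,…,a_K) with all aᵢ > 1, the mode has j-th component (aⱼ − 1)/(Σaᵢ − K).
Here Σaᵢ = 48 and K = 3, so p(yellow) = (15 − 1)/(48 − 3) = 14/45 ≈ 0.3111.

MAP estimate of p(yellow) = 0.3111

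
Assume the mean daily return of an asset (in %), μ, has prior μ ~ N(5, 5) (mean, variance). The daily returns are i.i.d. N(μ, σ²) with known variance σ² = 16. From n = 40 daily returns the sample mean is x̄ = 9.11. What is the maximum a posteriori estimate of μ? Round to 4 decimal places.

n = 40, x̄ = 9.11.
For a Normal prior and Normal likelihood with known variance, the posterior is Normal; its mode equals its mean, the precision-weighted average.
Prior precision 1/σ₀² = 1/5 = 0.2; data precision n/σ² = 40/16 = 2.5.
μ̂ = (0.2·5 + 2.5·9.11) / (0.2 + 2.5) = 23.775/2.7 = 317/36 ≈ 8.8056.

μ̂_MAP = 8.8056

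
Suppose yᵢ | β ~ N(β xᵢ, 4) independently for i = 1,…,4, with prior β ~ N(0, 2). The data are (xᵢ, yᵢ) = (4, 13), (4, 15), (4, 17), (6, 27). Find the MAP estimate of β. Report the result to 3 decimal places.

β̂_MAP = 3.977

log p(β | y) = −Σ(yᵢ − βxᵢ)²/(2·4) − β²/(2·2) + const.
Setting the derivative to zero: Σxᵢ(yᵢ − βxᵢ)/4 − β/2 = 0, so β = Σxᵢyᵢ / (Σxᵢ² + σ²/τ²).
Σxᵢyᵢ = 4·13 + 4·15 + 4·17 + 6·27 = 342; Σxᵢ² = 84; σ²/τ² = 2.
β̂_MAP = 342 / (84 + 2) = 342/86 ≈ 3.977.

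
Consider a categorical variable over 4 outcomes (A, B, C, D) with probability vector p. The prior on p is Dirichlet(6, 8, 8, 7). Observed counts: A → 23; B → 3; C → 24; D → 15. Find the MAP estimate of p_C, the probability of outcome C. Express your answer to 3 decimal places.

The posterior is Dirichlet(αᵢ + nᵢ) = Dirichlet(29, 11, 32, 22).
For a Dirichlet(a₁,…,a_K) with all aᵢ > 1, the mode has j-th component (aⱼ − 1)/(Σaᵢ − K).
Here Σaᵢ = 94 and K = 4, so p_C = (32 − 1)/(94 − 4) = 31/90 ≈ 0.344.

MAP estimate of p_C = 0.344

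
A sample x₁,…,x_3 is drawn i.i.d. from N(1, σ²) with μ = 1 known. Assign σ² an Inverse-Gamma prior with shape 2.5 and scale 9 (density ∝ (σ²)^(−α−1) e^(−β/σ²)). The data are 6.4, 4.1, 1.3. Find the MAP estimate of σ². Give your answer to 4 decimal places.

σ̂²_MAP = 5.6860

Sum of squared deviations about the known mean: SS = (6.4−1)² + (4.1−1)² + (1.3−1)² = 38.86.
The Normal likelihood contributes (σ²)^(−n/2) exp(−SS/(2σ²)), so the posterior is Inverse-Gamma(α + n/2, β + SS/2) = Inverse-Gamma(4, 28.43).
The mode of Inverse-Gamma(a, b) is b/(a+1) = 28.43/5 ≈ 5.6860.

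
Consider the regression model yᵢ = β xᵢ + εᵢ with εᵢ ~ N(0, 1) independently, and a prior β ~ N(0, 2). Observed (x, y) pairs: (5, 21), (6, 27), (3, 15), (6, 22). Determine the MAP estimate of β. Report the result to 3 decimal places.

β̂_MAP = 4.169

log p(β | y) = −Σ(yᵢ − βxᵢ)²/(2·1) − β²/(2·2) + const.
Setting the derivative to zero: Σxᵢ(yᵢ − βxᵢ)/1 − β/2 = 0, so β = Σxᵢyᵢ / (Σxᵢ² + σ²/τ²).
Σxᵢyᵢ = 5·21 + 6·27 + 3·15 + 6·22 = 444; Σxᵢ² = 106; σ²/τ² = 0.5.
β̂_MAP = 444 / (106 + 0.5) = 444/106.5 ≈ 4.169.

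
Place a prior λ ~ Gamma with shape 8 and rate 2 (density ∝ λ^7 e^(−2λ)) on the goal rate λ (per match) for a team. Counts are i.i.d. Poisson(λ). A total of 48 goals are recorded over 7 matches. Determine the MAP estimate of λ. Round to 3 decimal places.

λ̂_MAP = 6.111

Σxᵢ = 48, n = 7.
Posterior ∝ λ^7e^(−2λ) · λ^48e^(−7λ) = λ^55e^(−9λ), i.e. Gamma(shape=56, rate=9).
The mode of a Gamma(a, b) with a ≥ 1 (shape–rate) is (a−1)/b = 55/9 ≈ 6.111.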